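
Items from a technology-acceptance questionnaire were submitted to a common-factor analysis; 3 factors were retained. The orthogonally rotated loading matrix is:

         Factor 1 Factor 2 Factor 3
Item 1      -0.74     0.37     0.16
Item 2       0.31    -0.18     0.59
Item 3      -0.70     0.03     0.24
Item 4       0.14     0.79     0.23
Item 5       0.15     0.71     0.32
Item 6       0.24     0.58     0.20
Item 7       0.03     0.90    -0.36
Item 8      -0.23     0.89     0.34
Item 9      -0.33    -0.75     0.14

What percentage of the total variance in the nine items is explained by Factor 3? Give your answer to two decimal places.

9.90%

SS loadings for Factor 3 = 0.16² + 0.59² + 0.24² + 0.23² + 0.32² + 0.20² + (-0.36)² + 0.34² + 0.14² = 0.8914
With 9 standardized items, total variance = 9. Proportion = 0.8914/9 = 0.0990 → 9.90%.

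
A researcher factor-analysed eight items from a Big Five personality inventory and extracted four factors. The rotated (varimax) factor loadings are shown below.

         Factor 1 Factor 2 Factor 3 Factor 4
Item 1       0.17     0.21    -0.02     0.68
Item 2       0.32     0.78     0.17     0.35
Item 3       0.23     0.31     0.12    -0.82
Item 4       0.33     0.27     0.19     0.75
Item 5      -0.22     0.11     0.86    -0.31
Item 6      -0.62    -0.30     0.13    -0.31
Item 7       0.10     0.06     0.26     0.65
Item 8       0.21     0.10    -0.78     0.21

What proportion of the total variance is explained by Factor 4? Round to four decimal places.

0.3098

SS loadings for Factor 4 = 0.68² + 0.35² + (-0.82)² + 0.75² + (-0.31)² + (-0.31)² + 0.65² + 0.21² = 2.4786
Proportion of variance = 2.4786 / 8 = 0.3098.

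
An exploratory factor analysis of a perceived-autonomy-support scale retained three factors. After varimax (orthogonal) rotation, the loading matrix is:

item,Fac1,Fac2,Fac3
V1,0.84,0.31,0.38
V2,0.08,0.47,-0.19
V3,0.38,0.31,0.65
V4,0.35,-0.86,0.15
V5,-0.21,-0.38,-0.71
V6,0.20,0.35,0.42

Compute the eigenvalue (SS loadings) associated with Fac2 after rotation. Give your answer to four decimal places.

SS loadings for Fac2 = 0.31² + 0.47² + 0.31² + (-0.86)² + (-0.38)² + 0.35² = 0.0961 + 0.2209 + 0.0961 + 0.7396 + 0.1444 + 0.1225 = 1.4196

1.4196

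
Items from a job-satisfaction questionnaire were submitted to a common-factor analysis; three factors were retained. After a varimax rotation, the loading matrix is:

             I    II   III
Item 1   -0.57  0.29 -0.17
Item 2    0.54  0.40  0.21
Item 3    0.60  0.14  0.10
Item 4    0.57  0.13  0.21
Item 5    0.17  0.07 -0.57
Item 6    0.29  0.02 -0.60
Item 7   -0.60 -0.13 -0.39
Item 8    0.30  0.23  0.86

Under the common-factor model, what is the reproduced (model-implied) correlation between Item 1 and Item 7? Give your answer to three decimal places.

r̂ = Σ λ_i·λ_j across factors = (-0.57)(-0.60) + (0.29)(-0.13) + (-0.17)(-0.39)
  = +0.3420 -0.0377 +0.0663 = 0.3706

0.371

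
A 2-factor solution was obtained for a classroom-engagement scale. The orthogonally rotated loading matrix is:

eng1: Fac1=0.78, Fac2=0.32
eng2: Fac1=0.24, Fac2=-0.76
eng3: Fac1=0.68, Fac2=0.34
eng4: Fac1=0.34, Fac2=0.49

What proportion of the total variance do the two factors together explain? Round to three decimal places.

Communalities: 0.7108, 0.6352, 0.5780, 0.3557; Σh² = 2.2797.
Total variance with 4 standardized items is 4, so the solution explains 2.2797/4 = 0.5699.

0.570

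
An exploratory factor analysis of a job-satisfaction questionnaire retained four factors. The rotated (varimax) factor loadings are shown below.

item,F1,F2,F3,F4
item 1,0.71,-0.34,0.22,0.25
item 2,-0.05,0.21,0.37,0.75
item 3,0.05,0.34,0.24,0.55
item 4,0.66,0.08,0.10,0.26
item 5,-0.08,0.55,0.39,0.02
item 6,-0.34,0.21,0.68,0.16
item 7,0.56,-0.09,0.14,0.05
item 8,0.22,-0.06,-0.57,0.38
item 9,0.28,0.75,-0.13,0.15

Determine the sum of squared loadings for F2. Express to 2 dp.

1.20

SS loadings for F2 = (-0.34)² + 0.21² + 0.34² + 0.08² + 0.55² + 0.21² + (-0.09)² + (-0.06)² + 0.75² = 0.1156 + 0.0441 + 0.1156 + 0.0064 + 0.3025 + 0.0441 + 0.0081 + 0.0036 + 0.5625 = 1.2025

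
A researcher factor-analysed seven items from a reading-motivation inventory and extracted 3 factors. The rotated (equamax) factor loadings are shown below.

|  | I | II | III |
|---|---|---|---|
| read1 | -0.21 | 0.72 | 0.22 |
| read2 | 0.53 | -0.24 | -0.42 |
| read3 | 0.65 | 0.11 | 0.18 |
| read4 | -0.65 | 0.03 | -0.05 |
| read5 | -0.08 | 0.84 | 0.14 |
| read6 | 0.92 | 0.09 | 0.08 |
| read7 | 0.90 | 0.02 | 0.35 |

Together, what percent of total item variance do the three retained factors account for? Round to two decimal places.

SS loadings by factor: 2.8328, 1.3031, 0.4082; total = 4.5441.
Total variance with 7 standardized items is 7, so the solution explains 4.5441/7 = 0.6492 = 64.92%.

64.92%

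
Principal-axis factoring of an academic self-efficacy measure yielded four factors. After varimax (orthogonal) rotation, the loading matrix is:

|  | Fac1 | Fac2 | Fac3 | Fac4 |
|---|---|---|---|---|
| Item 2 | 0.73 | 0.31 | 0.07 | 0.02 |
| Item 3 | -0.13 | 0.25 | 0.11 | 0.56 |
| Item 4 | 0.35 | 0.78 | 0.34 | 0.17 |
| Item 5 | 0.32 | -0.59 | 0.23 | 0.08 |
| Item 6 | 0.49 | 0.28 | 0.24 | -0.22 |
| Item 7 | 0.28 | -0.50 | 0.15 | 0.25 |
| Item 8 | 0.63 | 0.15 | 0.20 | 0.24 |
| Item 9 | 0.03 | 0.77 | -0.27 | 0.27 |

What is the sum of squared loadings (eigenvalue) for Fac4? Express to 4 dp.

0.5907

SS loadings for Fac4 = 0.02² + 0.56² + 0.17² + 0.08² + (-0.22)² + 0.25² + 0.24² + 0.27² = 0.0004 + 0.3136 + 0.0289 + 0.0064 + 0.0484 + 0.0625 + 0.0576 + 0.0729 = 0.5907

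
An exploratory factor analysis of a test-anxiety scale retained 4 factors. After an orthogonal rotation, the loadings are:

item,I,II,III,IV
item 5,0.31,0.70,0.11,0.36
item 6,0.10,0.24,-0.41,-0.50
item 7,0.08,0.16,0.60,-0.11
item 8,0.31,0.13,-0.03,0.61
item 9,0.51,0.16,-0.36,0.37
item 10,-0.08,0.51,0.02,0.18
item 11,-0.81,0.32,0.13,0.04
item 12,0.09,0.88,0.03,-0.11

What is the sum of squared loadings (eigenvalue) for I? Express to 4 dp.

SS loadings for I = 0.31² + 0.10² + 0.08² + 0.31² + 0.51² + (-0.08)² + (-0.81)² + 0.09² = 0.0961 + 0.0100 + 0.0064 + 0.0961 + 0.2601 + 0.0064 + 0.6561 + 0.0081 = 1.1393

1.1393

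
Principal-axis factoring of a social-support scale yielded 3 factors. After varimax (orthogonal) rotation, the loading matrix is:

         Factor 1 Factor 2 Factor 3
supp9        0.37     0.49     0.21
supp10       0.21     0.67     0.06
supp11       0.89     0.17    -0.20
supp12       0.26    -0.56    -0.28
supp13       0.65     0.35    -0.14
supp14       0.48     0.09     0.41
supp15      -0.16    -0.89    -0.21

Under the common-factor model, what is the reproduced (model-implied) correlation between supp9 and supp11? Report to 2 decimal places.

0.37

r̂ = Σ λ_i·λ_j across factors = (0.37)(0.89) + (0.49)(0.17) + (0.21)(-0.20)
  = +0.3293 +0.0833 -0.0420 = 0.3706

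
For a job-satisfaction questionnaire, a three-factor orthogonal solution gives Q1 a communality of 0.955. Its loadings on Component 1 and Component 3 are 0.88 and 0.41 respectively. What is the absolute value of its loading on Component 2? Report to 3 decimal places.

Under orthogonal rotation h² = Σλ², so λ_Component 2² = h² − (0.9425) = 0.955 − 0.9425 = 0.0125.
|λ| = √0.0125 = 0.1118.

0.112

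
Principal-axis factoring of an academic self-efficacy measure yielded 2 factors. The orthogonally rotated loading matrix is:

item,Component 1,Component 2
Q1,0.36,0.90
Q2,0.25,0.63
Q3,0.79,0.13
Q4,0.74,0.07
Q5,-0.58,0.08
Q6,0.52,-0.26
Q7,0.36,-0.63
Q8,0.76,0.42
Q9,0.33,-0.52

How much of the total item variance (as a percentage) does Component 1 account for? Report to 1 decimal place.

31.0%

SS loadings for Component 1 = 0.36² + 0.25² + 0.79² + 0.74² + (-0.58)² + 0.52² + 0.36² + 0.76² + 0.33² = 2.7867
With 9 standardized items, total variance = 9. Proportion = 2.7867/9 = 0.3096 → 30.96%.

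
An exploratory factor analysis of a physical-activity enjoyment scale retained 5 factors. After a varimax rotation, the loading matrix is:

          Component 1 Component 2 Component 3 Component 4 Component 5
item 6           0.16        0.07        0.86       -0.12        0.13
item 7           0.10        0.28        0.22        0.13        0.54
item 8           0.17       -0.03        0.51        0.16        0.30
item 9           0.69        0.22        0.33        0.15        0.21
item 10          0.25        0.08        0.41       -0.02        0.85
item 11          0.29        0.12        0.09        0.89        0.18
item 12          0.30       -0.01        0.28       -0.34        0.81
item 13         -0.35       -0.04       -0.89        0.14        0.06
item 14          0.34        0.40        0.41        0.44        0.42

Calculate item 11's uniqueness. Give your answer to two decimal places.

0.07

h² = 0.29² + 0.12² + 0.09² + 0.89² + 0.18² = 0.0841 + 0.0144 + 0.0081 + 0.7921 + 0.0324 = 0.9311
Uniqueness u² = 1 − h² = 1 − 0.9311 = 0.0689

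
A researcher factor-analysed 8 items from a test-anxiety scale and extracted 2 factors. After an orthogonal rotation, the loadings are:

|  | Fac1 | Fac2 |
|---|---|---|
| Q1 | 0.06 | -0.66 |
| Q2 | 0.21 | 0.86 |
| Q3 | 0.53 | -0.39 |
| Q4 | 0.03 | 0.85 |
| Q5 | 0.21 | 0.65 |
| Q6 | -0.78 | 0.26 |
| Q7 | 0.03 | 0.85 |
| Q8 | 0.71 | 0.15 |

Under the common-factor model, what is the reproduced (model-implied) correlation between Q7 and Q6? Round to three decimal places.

0.198

r̂ = Σ λ_i·λ_j across factors = (0.03)(-0.78) + (0.85)(0.26)
  = -0.0234 +0.2210 = 0.1976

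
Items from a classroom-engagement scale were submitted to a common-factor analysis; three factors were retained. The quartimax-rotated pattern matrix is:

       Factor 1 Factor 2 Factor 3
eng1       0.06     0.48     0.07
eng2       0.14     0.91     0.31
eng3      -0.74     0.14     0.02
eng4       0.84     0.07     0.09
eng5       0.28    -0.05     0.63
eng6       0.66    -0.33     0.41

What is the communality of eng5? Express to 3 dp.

h² = 0.28² + (-0.05)² + 0.63² = 0.0784 + 0.0025 + 0.3969 = 0.4778

0.478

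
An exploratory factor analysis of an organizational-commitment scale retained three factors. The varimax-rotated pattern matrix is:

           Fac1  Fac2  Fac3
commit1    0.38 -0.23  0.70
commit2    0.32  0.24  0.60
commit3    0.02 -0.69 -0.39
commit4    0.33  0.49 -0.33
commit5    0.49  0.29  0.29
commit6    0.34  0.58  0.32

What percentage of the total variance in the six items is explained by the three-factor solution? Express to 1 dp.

54.3%

SS loadings by factor: 0.7118, 1.2472, 1.2975; total = 3.2565.
Total variance with 6 standardized items is 6, so the solution explains 3.2565/6 = 0.5427 = 54.27%.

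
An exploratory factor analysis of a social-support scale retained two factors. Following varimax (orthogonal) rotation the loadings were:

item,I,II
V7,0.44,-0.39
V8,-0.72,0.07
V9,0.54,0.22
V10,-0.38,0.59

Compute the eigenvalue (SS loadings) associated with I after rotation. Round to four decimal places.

1.1480

SS loadings for I = 0.44² + (-0.72)² + 0.54² + (-0.38)² = 0.1936 + 0.5184 + 0.2916 + 0.1444 = 1.1480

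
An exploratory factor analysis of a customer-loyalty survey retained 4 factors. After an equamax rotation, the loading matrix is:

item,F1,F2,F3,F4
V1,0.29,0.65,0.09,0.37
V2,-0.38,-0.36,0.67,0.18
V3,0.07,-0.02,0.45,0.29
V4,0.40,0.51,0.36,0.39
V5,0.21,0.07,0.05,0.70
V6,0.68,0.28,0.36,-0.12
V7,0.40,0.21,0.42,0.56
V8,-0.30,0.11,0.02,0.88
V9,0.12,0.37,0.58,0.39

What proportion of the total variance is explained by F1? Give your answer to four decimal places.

0.1294

SS loadings for F1 = 0.29² + (-0.38)² + 0.07² + 0.40² + 0.21² + 0.68² + 0.40² + (-0.30)² + 0.12² = 1.1643
Proportion of variance = 1.1643 / 9 = 0.1294.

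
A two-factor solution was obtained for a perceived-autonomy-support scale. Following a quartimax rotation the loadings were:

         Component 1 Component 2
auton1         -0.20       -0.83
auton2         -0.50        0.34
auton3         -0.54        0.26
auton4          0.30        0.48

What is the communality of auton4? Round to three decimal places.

0.320

h² = 0.30² + 0.48² = 0.0900 + 0.2304 = 0.3204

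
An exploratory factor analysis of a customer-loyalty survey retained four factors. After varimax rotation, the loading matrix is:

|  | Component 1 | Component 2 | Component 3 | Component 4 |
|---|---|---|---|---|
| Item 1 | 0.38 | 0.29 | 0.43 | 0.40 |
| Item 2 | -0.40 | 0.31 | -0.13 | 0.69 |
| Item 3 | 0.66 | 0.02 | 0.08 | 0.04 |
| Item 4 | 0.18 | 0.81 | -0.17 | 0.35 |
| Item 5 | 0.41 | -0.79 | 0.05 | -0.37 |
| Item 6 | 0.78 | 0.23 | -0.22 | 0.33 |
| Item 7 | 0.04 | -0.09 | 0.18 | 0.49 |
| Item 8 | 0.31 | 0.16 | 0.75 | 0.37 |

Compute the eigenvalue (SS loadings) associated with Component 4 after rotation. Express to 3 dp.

1.383

SS loadings for Component 4 = 0.40² + 0.69² + 0.04² + 0.35² + (-0.37)² + 0.33² + 0.49² + 0.37² = 0.1600 + 0.4761 + 0.0016 + 0.1225 + 0.1369 + 0.1089 + 0.2401 + 0.1369 = 1.3830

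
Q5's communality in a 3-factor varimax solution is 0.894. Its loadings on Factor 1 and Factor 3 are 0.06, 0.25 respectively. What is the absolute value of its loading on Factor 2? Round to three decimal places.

Under orthogonal rotation h² = Σλ², so λ_Factor 2² = h² − (0.0661) = 0.894 − 0.0661 = 0.8279.
|λ| = √0.8279 = 0.9099.

0.910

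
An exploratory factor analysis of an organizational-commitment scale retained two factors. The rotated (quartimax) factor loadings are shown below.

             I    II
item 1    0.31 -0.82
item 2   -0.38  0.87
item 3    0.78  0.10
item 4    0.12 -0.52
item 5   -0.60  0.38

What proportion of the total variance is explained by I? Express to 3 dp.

SS loadings for I = 0.31² + (-0.38)² + 0.78² + 0.12² + (-0.60)² = 1.2233
Proportion of variance = 1.2233 / 5 = 0.2447.

0.245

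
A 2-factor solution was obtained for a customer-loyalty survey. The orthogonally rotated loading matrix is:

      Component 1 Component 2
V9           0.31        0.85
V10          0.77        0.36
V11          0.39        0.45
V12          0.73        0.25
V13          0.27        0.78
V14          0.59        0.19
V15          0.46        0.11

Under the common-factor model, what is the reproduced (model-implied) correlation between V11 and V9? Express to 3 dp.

0.503

r̂ = Σ λ_i·λ_j across factors = (0.39)(0.31) + (0.45)(0.85)
  = +0.1209 +0.3825 = 0.5034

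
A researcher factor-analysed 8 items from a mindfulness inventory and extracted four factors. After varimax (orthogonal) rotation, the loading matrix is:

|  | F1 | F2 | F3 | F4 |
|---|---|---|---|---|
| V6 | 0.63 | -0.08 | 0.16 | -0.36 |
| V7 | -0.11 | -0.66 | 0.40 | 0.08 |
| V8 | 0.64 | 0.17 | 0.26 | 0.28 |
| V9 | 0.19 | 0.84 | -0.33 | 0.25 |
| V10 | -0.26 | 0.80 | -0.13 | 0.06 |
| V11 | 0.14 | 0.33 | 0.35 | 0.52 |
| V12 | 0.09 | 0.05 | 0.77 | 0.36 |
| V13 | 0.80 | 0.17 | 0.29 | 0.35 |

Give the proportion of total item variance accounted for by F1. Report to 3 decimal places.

SS loadings for F1 = 0.63² + (-0.11)² + 0.64² + 0.19² + (-0.26)² + 0.14² + 0.09² + 0.80² = 1.5900
Proportion of variance = 1.5900 / 8 = 0.1988.

0.199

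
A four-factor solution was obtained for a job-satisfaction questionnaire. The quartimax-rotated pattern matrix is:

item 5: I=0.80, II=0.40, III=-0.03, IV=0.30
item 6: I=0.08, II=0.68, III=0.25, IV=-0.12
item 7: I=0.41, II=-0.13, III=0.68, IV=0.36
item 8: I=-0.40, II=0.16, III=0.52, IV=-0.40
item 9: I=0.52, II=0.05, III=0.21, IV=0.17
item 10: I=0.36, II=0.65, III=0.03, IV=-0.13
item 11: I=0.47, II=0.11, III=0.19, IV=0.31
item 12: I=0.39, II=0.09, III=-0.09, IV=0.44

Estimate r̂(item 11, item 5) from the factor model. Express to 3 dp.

r̂ = Σ λ_i·λ_j across factors = (0.47)(0.80) + (0.11)(0.40) + (0.19)(-0.03) + (0.31)(0.30)
  = +0.3760 +0.0440 -0.0057 +0.0930 = 0.5073

0.507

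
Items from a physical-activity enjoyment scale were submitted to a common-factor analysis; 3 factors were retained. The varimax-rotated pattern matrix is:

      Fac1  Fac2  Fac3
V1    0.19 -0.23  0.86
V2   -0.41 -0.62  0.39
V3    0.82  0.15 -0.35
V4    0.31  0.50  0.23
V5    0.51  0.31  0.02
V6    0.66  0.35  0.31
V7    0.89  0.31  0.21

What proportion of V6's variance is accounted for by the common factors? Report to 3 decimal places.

0.654

h² = 0.66² + 0.35² + 0.31² = 0.4356 + 0.1225 + 0.0961 = 0.6542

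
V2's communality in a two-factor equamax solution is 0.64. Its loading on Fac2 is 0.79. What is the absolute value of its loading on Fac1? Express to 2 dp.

Under orthogonal rotation h² = Σλ², so λ_Fac1² = h² − (0.6241) = 0.64 − 0.6241 = 0.0159.
|λ| = √0.0159 = 0.1261.

0.13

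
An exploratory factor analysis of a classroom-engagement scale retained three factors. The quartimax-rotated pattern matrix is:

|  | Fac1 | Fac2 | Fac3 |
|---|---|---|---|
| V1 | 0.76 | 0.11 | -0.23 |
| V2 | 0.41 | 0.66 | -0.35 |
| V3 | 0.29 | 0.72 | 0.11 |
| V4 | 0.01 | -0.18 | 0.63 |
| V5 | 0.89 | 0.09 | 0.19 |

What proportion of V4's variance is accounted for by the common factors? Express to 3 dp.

0.429

h² = 0.01² + (-0.18)² + 0.63² = 0.0001 + 0.0324 + 0.3969 = 0.4294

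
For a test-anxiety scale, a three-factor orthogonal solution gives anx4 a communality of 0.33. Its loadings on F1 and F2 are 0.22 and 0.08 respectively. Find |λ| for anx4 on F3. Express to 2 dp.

0.52

Under orthogonal rotation h² = Σλ², so λ_F3² = h² − (0.0548) = 0.33 − 0.0548 = 0.2752.
|λ| = √0.2752 = 0.5246.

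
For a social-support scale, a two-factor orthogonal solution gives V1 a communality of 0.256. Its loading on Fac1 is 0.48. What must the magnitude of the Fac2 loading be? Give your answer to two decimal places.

Under orthogonal rotation h² = Σλ², so λ_Fac2² = h² − (0.2304) = 0.256 − 0.2304 = 0.0256.
|λ| = √0.0256 = 0.1600.

0.16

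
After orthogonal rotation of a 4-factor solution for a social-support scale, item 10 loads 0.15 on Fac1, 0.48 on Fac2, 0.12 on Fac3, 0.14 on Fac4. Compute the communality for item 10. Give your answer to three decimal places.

h² = 0.15² + 0.48² + 0.12² + 0.14² = 0.0225 + 0.2304 + 0.0144 + 0.0196 = 0.2869

0.287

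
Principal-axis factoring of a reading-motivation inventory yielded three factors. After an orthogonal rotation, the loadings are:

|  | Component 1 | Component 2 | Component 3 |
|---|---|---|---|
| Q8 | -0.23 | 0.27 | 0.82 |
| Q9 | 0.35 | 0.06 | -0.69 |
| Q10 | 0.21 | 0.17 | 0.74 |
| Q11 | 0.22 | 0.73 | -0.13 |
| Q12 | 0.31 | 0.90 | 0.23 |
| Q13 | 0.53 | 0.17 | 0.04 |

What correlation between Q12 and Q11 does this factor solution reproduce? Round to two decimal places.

0.70

r̂ = Σ λ_i·λ_j across factors = (0.31)(0.22) + (0.90)(0.73) + (0.23)(-0.13)
  = +0.0682 +0.6570 -0.0299 = 0.6953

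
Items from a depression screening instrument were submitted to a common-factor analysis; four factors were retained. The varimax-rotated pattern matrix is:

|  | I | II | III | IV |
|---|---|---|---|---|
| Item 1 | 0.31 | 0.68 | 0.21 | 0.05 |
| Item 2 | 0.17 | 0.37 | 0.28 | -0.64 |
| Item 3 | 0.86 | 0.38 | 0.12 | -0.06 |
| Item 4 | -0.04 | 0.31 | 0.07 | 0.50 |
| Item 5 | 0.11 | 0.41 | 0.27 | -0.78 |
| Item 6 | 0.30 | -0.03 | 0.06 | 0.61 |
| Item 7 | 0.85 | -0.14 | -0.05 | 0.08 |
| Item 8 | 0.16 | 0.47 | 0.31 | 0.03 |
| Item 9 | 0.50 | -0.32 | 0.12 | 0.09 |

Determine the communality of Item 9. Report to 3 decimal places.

0.375

h² = 0.50² + (-0.32)² + 0.12² + 0.09² = 0.2500 + 0.1024 + 0.0144 + 0.0081 = 0.3749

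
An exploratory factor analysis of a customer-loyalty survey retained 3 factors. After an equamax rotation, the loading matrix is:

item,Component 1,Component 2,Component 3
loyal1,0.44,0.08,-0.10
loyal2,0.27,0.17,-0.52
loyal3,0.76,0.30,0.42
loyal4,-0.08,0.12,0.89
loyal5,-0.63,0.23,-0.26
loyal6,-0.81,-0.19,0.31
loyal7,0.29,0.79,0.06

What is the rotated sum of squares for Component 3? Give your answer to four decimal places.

1.4162

SS loadings for Component 3 = (-0.10)² + (-0.52)² + 0.42² + 0.89² + (-0.26)² + 0.31² + 0.06² = 0.0100 + 0.2704 + 0.1764 + 0.7921 + 0.0676 + 0.0961 + 0.0036 = 1.4162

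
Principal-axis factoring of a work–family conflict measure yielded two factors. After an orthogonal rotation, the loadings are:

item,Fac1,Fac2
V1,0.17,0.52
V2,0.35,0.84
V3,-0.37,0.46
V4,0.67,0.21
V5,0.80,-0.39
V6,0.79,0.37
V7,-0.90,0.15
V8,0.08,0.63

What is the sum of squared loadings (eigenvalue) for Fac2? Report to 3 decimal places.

1.940

SS loadings for Fac2 = 0.52² + 0.84² + 0.46² + 0.21² + (-0.39)² + 0.37² + 0.15² + 0.63² = 0.2704 + 0.7056 + 0.2116 + 0.0441 + 0.1521 + 0.1369 + 0.0225 + 0.3969 = 1.9401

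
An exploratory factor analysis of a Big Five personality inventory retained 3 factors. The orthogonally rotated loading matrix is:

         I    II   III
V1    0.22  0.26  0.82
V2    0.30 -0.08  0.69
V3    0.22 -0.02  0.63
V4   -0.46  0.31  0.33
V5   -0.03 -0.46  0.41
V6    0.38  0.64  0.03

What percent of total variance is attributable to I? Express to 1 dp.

SS loadings for I = 0.22² + 0.30² + 0.22² + (-0.46)² + (-0.03)² + 0.38² = 0.5437
With 6 standardized items, total variance = 6. Proportion = 0.5437/6 = 0.0906 → 9.06%.

9.1%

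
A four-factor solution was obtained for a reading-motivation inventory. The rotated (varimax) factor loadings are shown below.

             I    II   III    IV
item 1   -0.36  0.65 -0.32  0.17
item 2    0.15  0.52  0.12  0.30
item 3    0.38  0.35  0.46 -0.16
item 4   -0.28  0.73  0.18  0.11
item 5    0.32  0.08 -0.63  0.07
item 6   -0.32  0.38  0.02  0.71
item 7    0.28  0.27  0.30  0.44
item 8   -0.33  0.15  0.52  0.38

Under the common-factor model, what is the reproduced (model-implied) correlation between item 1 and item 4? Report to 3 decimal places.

0.536

r̂ = Σ λ_i·λ_j across factors = (-0.36)(-0.28) + (0.65)(0.73) + (-0.32)(0.18) + (0.17)(0.11)
  = +0.1008 +0.4745 -0.0576 +0.0187 = 0.5364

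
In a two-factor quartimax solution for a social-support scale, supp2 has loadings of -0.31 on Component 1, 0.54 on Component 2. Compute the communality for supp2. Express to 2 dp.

0.39

h² = (-0.31)² + 0.54² = 0.0961 + 0.2916 = 0.3877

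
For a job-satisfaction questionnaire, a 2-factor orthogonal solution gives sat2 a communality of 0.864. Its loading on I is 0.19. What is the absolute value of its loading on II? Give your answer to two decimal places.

Under orthogonal rotation h² = Σλ², so λ_II² = h² − (0.0361) = 0.864 − 0.0361 = 0.8279.
|λ| = √0.8279 = 0.9099.

0.91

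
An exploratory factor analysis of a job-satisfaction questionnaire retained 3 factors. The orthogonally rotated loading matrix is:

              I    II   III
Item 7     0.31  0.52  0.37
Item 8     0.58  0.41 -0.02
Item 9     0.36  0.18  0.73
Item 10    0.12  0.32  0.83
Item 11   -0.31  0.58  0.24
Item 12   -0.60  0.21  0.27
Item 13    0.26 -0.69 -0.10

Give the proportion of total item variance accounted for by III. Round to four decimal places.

0.2142

SS loadings for III = 0.37² + (-0.02)² + 0.73² + 0.83² + 0.24² + 0.27² + (-0.10)² = 1.4996
Proportion of variance = 1.4996 / 7 = 0.2142.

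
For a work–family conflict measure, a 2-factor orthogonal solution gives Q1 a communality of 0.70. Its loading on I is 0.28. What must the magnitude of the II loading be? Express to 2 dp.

0.79

Under orthogonal rotation h² = Σλ², so λ_II² = h² − (0.0784) = 0.70 − 0.0784 = 0.6216.
|λ| = √0.6216 = 0.7884.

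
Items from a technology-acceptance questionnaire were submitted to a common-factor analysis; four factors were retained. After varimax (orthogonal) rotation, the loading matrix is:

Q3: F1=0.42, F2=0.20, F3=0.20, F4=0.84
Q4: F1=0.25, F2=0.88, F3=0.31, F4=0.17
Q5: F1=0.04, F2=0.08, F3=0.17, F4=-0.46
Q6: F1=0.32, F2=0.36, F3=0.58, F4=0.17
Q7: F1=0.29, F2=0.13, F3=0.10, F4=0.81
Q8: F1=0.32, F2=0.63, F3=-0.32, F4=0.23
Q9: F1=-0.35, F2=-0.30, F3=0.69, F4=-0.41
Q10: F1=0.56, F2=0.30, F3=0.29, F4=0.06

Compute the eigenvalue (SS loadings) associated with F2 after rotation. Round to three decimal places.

1.544

SS loadings for F2 = 0.20² + 0.88² + 0.08² + 0.36² + 0.13² + 0.63² + (-0.30)² + 0.30² = 0.0400 + 0.7744 + 0.0064 + 0.1296 + 0.0169 + 0.3969 + 0.0900 + 0.0900 = 1.5442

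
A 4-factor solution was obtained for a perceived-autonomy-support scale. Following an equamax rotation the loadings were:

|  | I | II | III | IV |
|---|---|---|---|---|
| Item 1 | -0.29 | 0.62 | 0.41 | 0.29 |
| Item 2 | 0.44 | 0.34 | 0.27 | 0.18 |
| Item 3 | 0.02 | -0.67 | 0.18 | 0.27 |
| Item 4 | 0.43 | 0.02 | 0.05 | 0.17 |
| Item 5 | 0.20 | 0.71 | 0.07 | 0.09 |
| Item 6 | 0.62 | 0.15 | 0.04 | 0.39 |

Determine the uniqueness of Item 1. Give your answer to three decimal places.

h² = (-0.29)² + 0.62² + 0.41² + 0.29² = 0.0841 + 0.3844 + 0.1681 + 0.0841 = 0.7207
Uniqueness u² = 1 − h² = 1 − 0.7207 = 0.2793

0.279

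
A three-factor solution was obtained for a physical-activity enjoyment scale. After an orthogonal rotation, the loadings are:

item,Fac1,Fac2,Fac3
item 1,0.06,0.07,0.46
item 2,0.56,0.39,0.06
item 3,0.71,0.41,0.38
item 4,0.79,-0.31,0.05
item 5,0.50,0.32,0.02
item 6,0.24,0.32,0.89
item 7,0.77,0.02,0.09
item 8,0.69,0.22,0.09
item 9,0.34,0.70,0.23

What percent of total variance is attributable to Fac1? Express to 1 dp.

32.6%

SS loadings for Fac1 = 0.06² + 0.56² + 0.71² + 0.79² + 0.50² + 0.24² + 0.77² + 0.69² + 0.34² = 2.9376
With 9 standardized items, total variance = 9. Proportion = 2.9376/9 = 0.3264 → 32.64%.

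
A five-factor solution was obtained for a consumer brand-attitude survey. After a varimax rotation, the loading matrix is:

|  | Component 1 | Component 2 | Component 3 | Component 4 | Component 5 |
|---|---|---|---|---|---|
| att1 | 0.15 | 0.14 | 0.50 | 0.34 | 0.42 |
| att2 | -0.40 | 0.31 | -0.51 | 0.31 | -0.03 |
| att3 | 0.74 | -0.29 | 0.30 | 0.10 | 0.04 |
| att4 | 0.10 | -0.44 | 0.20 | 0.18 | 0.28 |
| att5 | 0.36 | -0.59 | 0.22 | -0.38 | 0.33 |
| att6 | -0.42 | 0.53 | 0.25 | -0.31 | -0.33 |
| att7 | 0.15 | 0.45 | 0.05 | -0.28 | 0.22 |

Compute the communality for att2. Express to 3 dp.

h² = (-0.40)² + 0.31² + (-0.51)² + 0.31² + (-0.03)² = 0.1600 + 0.0961 + 0.2601 + 0.0961 + 0.0009 = 0.6132

0.613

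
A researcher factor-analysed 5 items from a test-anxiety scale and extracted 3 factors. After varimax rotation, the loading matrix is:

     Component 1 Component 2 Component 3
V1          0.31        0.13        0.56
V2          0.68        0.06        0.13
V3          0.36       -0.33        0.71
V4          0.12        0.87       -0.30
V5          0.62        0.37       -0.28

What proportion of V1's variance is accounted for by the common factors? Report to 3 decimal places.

h² = 0.31² + 0.13² + 0.56² = 0.0961 + 0.0169 + 0.3136 = 0.4266

0.427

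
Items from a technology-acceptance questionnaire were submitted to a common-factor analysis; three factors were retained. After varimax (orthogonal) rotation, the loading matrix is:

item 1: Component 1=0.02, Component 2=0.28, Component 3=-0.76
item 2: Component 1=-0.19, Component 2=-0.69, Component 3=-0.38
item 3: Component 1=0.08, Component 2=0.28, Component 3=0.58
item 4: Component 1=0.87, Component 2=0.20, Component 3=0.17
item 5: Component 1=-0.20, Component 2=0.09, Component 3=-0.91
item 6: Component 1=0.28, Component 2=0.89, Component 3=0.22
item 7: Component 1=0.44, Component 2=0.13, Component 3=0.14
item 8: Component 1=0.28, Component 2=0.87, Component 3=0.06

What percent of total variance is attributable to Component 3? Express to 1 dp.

24.8%

SS loadings for Component 3 = (-0.76)² + (-0.38)² + 0.58² + 0.17² + (-0.91)² + 0.22² + 0.14² + 0.06² = 1.9870
With 8 standardized items, total variance = 8. Proportion = 1.9870/8 = 0.2484 → 24.84%.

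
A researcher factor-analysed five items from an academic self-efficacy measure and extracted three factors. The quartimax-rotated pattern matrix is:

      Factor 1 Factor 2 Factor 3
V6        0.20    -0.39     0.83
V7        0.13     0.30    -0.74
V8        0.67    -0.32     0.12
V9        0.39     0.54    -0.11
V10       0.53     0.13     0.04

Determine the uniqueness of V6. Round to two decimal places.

0.12

h² = 0.20² + (-0.39)² + 0.83² = 0.0400 + 0.1521 + 0.6889 = 0.8810
Uniqueness u² = 1 − h² = 1 − 0.8810 = 0.1190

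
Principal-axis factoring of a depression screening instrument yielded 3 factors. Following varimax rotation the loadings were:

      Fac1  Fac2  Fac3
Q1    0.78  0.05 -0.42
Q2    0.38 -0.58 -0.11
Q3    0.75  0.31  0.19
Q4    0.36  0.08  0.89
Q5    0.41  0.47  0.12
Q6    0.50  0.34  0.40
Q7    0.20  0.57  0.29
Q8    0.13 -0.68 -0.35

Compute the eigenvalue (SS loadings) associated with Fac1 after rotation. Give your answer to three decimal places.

1.920

SS loadings for Fac1 = 0.78² + 0.38² + 0.75² + 0.36² + 0.41² + 0.50² + 0.20² + 0.13² = 0.6084 + 0.1444 + 0.5625 + 0.1296 + 0.1681 + 0.2500 + 0.0400 + 0.0169 = 1.9199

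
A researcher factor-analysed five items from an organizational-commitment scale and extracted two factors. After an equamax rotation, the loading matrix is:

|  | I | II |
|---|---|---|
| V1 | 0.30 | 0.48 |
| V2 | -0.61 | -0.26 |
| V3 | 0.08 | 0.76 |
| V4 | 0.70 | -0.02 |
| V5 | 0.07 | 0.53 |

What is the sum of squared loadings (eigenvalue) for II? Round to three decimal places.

1.157

SS loadings for II = 0.48² + (-0.26)² + 0.76² + (-0.02)² + 0.53² = 0.2304 + 0.0676 + 0.5776 + 0.0004 + 0.2809 = 1.1569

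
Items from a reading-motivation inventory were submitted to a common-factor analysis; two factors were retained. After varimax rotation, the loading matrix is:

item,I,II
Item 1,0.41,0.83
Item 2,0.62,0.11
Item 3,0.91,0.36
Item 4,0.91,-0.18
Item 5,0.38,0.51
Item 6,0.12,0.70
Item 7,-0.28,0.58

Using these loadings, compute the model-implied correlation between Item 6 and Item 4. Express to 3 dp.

r̂ = Σ λ_i·λ_j across factors = (0.12)(0.91) + (0.70)(-0.18)
  = +0.1092 -0.1260 = -0.0168

-0.017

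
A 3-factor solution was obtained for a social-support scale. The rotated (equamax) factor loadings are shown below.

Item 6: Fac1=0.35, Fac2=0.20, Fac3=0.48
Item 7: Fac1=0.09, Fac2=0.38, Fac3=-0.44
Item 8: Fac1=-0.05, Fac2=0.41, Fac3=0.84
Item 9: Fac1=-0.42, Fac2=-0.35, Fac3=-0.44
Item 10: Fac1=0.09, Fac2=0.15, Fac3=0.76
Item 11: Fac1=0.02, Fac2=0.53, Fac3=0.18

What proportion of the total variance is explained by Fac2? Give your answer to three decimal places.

SS loadings for Fac2 = 0.20² + 0.38² + 0.41² + (-0.35)² + 0.15² + 0.53² = 0.7784
Proportion of variance = 0.7784 / 6 = 0.1297.

0.130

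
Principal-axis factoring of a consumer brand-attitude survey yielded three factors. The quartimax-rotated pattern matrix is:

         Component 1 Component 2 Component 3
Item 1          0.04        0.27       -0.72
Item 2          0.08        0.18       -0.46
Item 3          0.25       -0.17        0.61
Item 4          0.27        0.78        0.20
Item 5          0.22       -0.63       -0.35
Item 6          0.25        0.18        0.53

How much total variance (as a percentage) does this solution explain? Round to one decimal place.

Communalities: 0.5929, 0.2504, 0.4635, 0.7213, 0.5678, 0.3758; Σh² = 2.9717.
Total variance with 6 standardized items is 6, so the solution explains 2.9717/6 = 0.4953 = 49.53%.

49.5%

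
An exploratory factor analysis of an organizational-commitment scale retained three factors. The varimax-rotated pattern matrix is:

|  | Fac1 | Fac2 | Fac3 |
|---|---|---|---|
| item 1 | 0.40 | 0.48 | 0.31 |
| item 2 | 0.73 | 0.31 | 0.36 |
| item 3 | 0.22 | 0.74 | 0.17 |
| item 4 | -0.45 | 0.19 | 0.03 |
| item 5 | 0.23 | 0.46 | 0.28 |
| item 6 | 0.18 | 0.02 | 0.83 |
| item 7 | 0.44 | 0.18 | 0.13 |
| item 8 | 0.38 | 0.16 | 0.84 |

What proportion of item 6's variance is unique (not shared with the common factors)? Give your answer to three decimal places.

0.278

h² = 0.18² + 0.02² + 0.83² = 0.0324 + 0.0004 + 0.6889 = 0.7217
Uniqueness u² = 1 − h² = 1 − 0.7217 = 0.2783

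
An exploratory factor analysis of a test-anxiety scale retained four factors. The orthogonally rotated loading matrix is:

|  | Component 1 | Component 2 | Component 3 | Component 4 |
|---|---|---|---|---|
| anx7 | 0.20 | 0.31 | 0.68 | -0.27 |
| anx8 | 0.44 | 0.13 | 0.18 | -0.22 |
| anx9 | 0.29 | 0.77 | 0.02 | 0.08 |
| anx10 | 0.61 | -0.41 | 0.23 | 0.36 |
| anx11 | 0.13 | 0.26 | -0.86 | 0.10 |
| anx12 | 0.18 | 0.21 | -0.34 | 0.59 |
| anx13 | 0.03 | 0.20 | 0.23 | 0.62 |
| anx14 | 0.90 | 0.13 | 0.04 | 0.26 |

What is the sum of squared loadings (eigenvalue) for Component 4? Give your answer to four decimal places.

SS loadings for Component 4 = (-0.27)² + (-0.22)² + 0.08² + 0.36² + 0.10² + 0.59² + 0.62² + 0.26² = 0.0729 + 0.0484 + 0.0064 + 0.1296 + 0.0100 + 0.3481 + 0.3844 + 0.0676 = 1.0674

1.0674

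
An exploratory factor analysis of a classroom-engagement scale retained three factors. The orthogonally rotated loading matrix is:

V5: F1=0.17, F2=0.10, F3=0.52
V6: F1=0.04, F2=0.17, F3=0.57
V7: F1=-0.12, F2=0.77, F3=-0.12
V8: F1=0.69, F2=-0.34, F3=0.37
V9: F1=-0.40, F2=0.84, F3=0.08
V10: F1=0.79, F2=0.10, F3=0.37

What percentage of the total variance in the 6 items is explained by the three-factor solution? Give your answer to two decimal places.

60.97%

Communalities: 0.3093, 0.3554, 0.6217, 0.7286, 0.8720, 0.7710; Σh² = 3.6580.
Total variance with 6 standardized items is 6, so the solution explains 3.6580/6 = 0.6097 = 60.97%.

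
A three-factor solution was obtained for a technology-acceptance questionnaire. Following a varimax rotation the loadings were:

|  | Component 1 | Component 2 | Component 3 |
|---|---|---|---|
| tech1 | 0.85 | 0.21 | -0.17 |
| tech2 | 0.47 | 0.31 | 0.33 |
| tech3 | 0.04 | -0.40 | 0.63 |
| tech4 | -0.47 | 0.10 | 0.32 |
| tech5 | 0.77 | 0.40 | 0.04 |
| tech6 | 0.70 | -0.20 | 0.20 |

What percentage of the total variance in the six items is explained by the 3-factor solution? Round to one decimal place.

57.3%

Communalities: 0.7955, 0.4259, 0.5585, 0.3333, 0.7545, 0.5700; Σh² = 3.4377.
Total variance with 6 standardized items is 6, so the solution explains 3.4377/6 = 0.5729 = 57.29%.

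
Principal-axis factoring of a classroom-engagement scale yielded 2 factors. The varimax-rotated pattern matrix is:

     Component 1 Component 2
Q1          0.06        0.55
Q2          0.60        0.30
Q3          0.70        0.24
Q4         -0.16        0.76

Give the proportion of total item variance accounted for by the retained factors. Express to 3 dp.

0.477

SS loadings by factor: 0.8792, 1.0277; total = 1.9069.
Total variance with 4 standardized items is 4, so the solution explains 1.9069/4 = 0.4767.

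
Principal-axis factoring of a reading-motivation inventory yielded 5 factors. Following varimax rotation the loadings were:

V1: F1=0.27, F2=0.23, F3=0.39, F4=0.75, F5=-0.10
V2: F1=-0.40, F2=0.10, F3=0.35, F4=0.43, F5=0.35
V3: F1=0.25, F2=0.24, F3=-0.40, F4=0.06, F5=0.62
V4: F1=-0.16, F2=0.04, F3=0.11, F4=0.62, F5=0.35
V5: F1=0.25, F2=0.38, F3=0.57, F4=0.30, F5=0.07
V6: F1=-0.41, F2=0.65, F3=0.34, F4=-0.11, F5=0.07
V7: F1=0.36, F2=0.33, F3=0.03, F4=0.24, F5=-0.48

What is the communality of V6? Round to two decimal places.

h² = (-0.41)² + 0.65² + 0.34² + (-0.11)² + 0.07² = 0.1681 + 0.4225 + 0.1156 + 0.0121 + 0.0049 = 0.7232

0.72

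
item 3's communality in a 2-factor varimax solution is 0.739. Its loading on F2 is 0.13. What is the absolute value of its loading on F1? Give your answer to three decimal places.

Under orthogonal rotation h² = Σλ², so λ_F1² = h² − (0.0169) = 0.739 − 0.0169 = 0.7221.
|λ| = √0.7221 = 0.8498.

0.850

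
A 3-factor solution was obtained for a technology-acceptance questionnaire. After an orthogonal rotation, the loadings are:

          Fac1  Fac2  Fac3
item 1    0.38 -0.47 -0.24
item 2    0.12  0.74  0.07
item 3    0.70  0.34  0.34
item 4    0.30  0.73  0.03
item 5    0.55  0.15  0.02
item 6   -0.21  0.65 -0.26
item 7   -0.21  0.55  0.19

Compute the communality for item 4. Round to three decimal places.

0.624

h² = 0.30² + 0.73² + 0.03² = 0.0900 + 0.5329 + 0.0009 = 0.6238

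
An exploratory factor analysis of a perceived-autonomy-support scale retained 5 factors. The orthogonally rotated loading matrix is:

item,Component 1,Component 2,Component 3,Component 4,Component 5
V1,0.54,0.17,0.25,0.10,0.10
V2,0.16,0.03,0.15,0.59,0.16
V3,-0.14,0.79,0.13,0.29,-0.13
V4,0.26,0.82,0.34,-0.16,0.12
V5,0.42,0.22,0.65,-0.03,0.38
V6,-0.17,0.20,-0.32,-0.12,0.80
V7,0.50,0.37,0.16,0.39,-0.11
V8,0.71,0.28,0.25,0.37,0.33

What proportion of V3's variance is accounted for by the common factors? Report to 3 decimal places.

0.762

h² = (-0.14)² + 0.79² + 0.13² + 0.29² + (-0.13)² = 0.0196 + 0.6241 + 0.0169 + 0.0841 + 0.0169 = 0.7616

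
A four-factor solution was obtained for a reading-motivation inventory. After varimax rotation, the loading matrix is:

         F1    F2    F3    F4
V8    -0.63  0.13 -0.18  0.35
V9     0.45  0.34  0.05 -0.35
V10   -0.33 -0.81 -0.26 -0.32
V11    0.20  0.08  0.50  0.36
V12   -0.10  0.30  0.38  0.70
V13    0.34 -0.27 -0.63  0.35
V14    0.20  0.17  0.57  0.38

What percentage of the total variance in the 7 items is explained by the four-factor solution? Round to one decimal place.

Communalities: 0.5687, 0.4431, 0.9350, 0.4260, 0.7344, 0.7079, 0.5382; Σh² = 4.3533.
Total variance with 7 standardized items is 7, so the solution explains 4.3533/7 = 0.6219 = 62.19%.

62.2%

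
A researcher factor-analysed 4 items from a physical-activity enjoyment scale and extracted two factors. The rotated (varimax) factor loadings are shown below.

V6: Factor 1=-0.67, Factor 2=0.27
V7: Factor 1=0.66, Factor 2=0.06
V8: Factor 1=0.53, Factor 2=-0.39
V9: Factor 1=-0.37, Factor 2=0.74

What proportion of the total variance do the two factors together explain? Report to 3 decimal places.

0.520

Communalities: 0.5218, 0.4392, 0.4330, 0.6845; Σh² = 2.0785.
Total variance with 4 standardized items is 4, so the solution explains 2.0785/4 = 0.5196.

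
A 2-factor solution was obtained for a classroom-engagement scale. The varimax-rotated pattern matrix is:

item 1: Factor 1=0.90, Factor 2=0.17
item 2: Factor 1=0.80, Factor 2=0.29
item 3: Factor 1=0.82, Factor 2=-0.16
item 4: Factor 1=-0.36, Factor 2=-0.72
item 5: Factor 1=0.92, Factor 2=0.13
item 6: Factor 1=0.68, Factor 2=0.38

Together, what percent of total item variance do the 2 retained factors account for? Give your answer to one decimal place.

SS loadings by factor: 3.5608, 0.8183; total = 4.3791.
Total variance with 6 standardized items is 6, so the solution explains 4.3791/6 = 0.7298 = 72.98%.

73.0%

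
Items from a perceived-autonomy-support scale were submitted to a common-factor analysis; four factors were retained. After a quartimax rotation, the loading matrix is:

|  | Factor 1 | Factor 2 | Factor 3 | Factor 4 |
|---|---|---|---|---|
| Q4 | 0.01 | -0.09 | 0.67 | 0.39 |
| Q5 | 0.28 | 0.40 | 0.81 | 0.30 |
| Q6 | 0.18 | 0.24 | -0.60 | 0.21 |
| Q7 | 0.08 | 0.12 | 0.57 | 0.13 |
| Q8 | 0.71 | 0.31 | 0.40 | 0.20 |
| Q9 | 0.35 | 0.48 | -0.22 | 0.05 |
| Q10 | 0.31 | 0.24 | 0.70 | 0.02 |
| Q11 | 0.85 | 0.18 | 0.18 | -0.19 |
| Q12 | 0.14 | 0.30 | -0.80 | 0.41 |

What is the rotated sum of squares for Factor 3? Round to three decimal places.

SS loadings for Factor 3 = 0.67² + 0.81² + (-0.60)² + 0.57² + 0.40² + (-0.22)² + 0.70² + 0.18² + (-0.80)² = 0.4489 + 0.6561 + 0.3600 + 0.3249 + 0.1600 + 0.0484 + 0.4900 + 0.0324 + 0.6400 = 3.1607

3.161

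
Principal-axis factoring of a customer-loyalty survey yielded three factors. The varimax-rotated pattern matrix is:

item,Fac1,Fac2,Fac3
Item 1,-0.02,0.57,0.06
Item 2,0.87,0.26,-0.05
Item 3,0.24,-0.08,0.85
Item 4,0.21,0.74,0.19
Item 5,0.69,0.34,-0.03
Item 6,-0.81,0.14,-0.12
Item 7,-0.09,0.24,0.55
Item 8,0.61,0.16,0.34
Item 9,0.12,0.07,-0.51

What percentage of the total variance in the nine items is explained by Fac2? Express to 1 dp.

SS loadings for Fac2 = 0.57² + 0.26² + (-0.08)² + 0.74² + 0.34² + 0.14² + 0.24² + 0.16² + 0.07² = 1.1698
With 9 standardized items, total variance = 9. Proportion = 1.1698/9 = 0.1300 → 13.00%.

13.0%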